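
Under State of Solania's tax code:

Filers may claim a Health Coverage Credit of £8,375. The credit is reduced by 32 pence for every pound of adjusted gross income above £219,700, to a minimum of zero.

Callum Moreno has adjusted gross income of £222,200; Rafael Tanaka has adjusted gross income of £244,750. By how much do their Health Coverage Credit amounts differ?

£7,216

Callum (£222,200): Health Coverage Credit: 32% of the £2,500 excess over £219,700 is £800; credit = £8,375 − £800 = £7,575.
Rafael (£244,750): Health Coverage Credit: 32% of the £25,050 excess over £219,700 is £8,016; credit = £8,375 − £8,016 = £359.
Difference: |£7,575 − £359| = £7,216.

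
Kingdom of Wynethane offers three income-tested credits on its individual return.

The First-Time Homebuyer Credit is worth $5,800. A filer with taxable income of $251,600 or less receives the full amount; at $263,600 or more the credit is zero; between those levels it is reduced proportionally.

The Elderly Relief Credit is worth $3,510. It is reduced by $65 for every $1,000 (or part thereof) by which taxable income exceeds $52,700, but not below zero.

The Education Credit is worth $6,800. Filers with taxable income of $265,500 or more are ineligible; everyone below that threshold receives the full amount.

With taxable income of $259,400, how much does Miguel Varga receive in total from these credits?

$8,830

First-Time Homebuyer Credit: $259,400 is $7,800 into a $12,000 phase-out range, leaving 4,200/12,000 of the credit: $5,800 × 4,200/12,000 = $2,030.
Elderly Relief Credit: income exceeds $52,700 by $206,700 → 207 increments × $65 = $13,455 ≥ base, so the credit is $0.
Education Credit: $259,400 is below the $265,500 cutoff, so the full $6,800 applies.
Total: $2,030 + $0 + $6,800 = $8,830.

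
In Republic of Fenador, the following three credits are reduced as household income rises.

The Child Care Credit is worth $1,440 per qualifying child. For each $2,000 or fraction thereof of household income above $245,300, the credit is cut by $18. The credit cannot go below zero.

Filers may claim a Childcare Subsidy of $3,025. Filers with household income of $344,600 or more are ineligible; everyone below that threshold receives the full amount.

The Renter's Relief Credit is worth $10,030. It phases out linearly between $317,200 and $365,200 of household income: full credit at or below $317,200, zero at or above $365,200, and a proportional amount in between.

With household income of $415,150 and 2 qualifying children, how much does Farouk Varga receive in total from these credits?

$1,350

Child Care Credit: base = 2 × $1,440 = $2,880. income exceeds $245,300 by $169,850, which is 85 full-or-partial $2,000 increments; reduction = 85 × $18 = $1,530, leaving $1,350.
Childcare Subsidy: $415,150 meets or exceeds the $344,600 cutoff, so the credit is $0.
Renter's Relief Credit: $415,150 is at or above $365,200, so the credit is $0.
Total: $1,350 + $0 + $0 = $1,350.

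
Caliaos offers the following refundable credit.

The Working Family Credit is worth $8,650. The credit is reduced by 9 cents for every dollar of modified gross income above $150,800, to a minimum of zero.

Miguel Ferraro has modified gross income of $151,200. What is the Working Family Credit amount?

Working Family Credit: 9% of the $400 excess over $150,800 is $36; credit = $8,650 − $36 = $8,614.

$8,614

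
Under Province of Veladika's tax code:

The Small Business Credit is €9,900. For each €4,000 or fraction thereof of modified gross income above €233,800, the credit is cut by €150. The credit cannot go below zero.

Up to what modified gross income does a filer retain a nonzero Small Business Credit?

After 65 increments the reduction is 65 × €150 = €9,750, leaving €150; one more increment wipes it out. Increment 65 ends at excess 65 × €4,000 = €260,000, so the highest qualifying income is €233,800 + €260,000 = €493,800.

€493,800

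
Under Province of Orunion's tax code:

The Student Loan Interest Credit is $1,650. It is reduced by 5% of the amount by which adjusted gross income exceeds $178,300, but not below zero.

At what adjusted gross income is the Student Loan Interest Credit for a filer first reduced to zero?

$211,300

The credit falls by 5% of each dollar above $178,300, so it reaches zero when the excess is $1,650 / 5% = $33,000: income = $178,300 + $33,000 = $211,300.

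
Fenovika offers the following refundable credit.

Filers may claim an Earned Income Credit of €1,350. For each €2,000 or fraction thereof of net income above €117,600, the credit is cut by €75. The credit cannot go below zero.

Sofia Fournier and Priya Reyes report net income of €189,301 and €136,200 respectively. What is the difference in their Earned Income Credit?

Sofia (€189,301): Earned Income Credit: income exceeds €117,600 by €71,701 → 36 increments × €75 = €2,700 ≥ base, so the credit is €0.
Priya (€136,200): Earned Income Credit: income exceeds €117,600 by €18,600, which is 10 full-or-partial €2,000 increments; reduction = 10 × €75 = €750, leaving €600.
Difference: |€0 − €600| = €600.

€600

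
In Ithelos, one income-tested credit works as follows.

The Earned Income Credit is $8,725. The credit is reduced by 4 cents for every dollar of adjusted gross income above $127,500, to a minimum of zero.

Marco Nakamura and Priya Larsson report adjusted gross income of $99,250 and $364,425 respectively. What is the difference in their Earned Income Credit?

Marco ($99,250): Earned Income Credit: $99,250 is at or below the $127,500 threshold, so the full $8,725 applies.
Priya ($364,425): Earned Income Credit: 4% of the $236,925 excess over $127,500 is $9,477 ≥ base, so the credit is $0.
Difference: |$8,725 − $0| = $8,725.

$8,725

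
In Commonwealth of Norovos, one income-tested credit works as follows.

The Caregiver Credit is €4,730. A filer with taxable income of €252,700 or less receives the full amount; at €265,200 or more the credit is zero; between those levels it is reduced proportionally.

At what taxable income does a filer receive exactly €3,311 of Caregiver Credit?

€256,450

€3,311 is 3,311/4,730 of the full €4,730, so 1,419/4,730 of the €12,500 range has been used: income = €252,700 + €12,500 × 1,419/4,730 = €256,450.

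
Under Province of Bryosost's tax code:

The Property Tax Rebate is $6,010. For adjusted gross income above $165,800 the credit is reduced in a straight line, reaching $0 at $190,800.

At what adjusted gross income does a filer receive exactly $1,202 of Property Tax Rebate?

$1,202 is 1,202/6,010 of the full $6,010, so 4,808/6,010 of the $25,000 range has been used: income = $165,800 + $25,000 × 4,808/6,010 = $185,800.

$185,800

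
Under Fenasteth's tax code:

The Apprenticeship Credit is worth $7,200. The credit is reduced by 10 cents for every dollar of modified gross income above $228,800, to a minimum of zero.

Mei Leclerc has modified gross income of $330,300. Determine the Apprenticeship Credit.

$0

Apprenticeship Credit: 10% of the $101,500 excess over $228,800 is $10,150 ≥ base, so the credit is $0.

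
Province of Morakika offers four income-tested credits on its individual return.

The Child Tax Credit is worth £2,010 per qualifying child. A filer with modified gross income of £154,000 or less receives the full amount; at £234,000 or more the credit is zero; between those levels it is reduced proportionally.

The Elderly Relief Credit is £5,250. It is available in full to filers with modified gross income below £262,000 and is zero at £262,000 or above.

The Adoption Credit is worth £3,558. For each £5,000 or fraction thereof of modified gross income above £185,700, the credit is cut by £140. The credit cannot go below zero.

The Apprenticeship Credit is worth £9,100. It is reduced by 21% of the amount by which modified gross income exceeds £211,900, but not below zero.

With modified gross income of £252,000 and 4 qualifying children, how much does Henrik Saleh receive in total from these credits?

Child Tax Credit: base = 4 × £2,010 = £8,040. £252,000 is at or above £234,000, so the credit is £0.
Elderly Relief Credit: £252,000 is below the £262,000 cutoff, so the full £5,250 applies.
Adoption Credit: income exceeds £185,700 by £66,300, which is 14 full-or-partial £5,000 increments; reduction = 14 × £140 = £1,960, leaving £1,598.
Apprenticeship Credit: 21% of the £40,100 excess over £211,900 is £8,421; credit = £9,100 − £8,421 = £679.
Total: £0 + £5,250 + £1,598 + £679 = £7,527.

£7,527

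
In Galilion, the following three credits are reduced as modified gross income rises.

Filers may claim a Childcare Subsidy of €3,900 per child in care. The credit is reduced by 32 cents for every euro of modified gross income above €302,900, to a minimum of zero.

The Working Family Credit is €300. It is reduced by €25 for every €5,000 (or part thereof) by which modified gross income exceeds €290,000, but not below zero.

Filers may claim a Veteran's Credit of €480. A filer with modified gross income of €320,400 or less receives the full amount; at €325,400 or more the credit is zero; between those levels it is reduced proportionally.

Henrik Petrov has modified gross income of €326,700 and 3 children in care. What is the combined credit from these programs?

Childcare Subsidy: base = 3 × €3,900 = €11,700. 32% of the €23,800 excess over €302,900 is €7,616; credit = €11,700 − €7,616 = €4,084.
Working Family Credit: income exceeds €290,000 by €36,700, which is 8 full-or-partial €5,000 increments; reduction = 8 × €25 = €200, leaving €100.
Veteran's Credit: €326,700 is at or above €325,400, so the credit is €0.
Total: €4,084 + €100 + €0 = €4,184.

€4,184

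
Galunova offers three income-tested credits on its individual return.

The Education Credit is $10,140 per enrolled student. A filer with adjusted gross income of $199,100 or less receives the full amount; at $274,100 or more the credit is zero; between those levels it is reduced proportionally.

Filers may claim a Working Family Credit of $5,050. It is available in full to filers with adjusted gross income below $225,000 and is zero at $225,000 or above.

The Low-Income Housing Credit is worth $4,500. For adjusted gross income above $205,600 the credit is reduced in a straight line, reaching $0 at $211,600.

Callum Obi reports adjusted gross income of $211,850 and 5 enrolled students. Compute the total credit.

$47,131

Education Credit: base = 5 × $10,140 = $50,700. $211,850 is $12,750 into a $75,000 phase-out range, leaving 62,250/75,000 of the credit: $50,700 × 62,250/75,000 = $42,081.
Working Family Credit: $211,850 is below the $225,000 cutoff, so the full $5,050 applies.
Low-Income Housing Credit: $211,850 is at or above $211,600, so the credit is $0.
Total: $42,081 + $5,050 + $0 = $47,131.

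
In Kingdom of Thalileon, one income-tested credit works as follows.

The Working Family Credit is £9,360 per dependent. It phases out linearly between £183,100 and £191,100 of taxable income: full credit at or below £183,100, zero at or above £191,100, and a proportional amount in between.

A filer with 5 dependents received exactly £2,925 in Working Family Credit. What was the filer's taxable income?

£190,600

Full credit = 5 × £9,360 = £46,800.
£2,925 is 2,925/46,800 of the full £46,800, so 43,875/46,800 of the £8,000 range has been used: income = £183,100 + £8,000 × 43,875/46,800 = £190,600.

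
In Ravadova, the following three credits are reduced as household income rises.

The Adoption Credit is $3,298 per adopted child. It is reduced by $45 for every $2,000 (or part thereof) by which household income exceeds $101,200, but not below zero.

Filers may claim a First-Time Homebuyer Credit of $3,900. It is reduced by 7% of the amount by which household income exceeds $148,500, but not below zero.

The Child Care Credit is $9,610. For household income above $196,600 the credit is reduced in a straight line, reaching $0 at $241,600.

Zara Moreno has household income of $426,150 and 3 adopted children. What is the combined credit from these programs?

Adoption Credit: base = 3 × $3,298 = $9,894. income exceeds $101,200 by $324,950, which is 163 full-or-partial $2,000 increments; reduction = 163 × $45 = $7,335, leaving $2,559.
First-Time Homebuyer Credit: 7% of the $277,650 excess over $148,500 is $19,435.50 ≥ base, so the credit is $0.
Child Care Credit: $426,150 is at or above $241,600, so the credit is $0.
Total: $2,559 + $0 + $0 = $2,559.

$2,559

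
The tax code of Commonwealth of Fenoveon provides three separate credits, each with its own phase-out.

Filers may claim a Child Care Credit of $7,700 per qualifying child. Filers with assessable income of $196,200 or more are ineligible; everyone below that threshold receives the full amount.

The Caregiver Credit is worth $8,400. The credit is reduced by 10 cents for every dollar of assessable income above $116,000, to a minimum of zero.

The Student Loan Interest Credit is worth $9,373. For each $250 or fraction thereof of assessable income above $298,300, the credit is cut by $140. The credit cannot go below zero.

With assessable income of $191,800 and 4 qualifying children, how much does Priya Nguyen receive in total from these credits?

$40,993

Child Care Credit: base = 4 × $7,700 = $30,800. $191,800 is below the $196,200 cutoff, so the full $30,800 applies.
Caregiver Credit: 10% of the $75,800 excess over $116,000 is $7,580; credit = $8,400 − $7,580 = $820.
Student Loan Interest Credit: $191,800 is at or below the $298,300 threshold, so the full $9,373 applies.
Total: $30,800 + $820 + $9,373 = $40,993.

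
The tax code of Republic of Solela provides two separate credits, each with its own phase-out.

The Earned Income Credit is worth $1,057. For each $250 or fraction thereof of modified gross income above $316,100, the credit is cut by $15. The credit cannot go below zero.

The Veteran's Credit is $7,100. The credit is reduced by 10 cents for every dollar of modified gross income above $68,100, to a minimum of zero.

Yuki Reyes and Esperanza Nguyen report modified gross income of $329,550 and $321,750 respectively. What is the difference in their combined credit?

$465

Yuki ($329,550): Earned Income Credit: income exceeds $316,100 by $13,450, which is 54 full-or-partial $250 increments; reduction = 54 × $15 = $810, leaving $247. Veteran's Credit: 10% of the $261,450 excess over $68,100 is $26,145 ≥ base, so the credit is $0. total $247 + $0 = $247
Esperanza ($321,750): Earned Income Credit: income exceeds $316,100 by $5,650, which is 23 full-or-partial $250 increments; reduction = 23 × $15 = $345, leaving $712. Veteran's Credit: 10% of the $253,650 excess over $68,100 is $25,365 ≥ base, so the credit is $0. total $712 + $0 = $712
Difference: |$247 − $712| = $465.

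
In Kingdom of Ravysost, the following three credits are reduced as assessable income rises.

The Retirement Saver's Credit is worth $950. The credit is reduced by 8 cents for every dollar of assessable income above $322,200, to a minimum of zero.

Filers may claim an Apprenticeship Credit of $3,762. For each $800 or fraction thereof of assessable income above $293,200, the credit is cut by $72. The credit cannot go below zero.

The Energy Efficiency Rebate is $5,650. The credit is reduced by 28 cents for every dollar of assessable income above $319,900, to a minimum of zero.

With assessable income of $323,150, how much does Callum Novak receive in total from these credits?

$6,640

Retirement Saver's Credit: 8% of the $950 excess over $322,200 is $76; credit = $950 − $76 = $874.
Apprenticeship Credit: income exceeds $293,200 by $29,950, which is 38 full-or-partial $800 increments; reduction = 38 × $72 = $2,736, leaving $1,026.
Energy Efficiency Rebate: 28% of the $3,250 excess over $319,900 is $910; credit = $5,650 − $910 = $4,740.
Total: $874 + $1,026 + $4,740 = $6,640.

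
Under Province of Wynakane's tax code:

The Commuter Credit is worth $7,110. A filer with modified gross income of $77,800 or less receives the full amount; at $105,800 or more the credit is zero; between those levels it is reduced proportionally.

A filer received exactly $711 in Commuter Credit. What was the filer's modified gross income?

$103,000

$711 is 711/7,110 of the full $7,110, so 6,399/7,110 of the $28,000 range has been used: income = $77,800 + $28,000 × 6,399/7,110 = $103,000.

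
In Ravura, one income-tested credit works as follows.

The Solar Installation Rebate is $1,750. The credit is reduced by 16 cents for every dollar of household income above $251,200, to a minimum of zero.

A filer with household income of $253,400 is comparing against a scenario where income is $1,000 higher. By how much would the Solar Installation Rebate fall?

$160

At $253,400 — 16% of the $2,200 excess over $251,200 is $352; credit = $1,750 − $352 = $1,398.
At $254,400 — 16% of the $3,200 excess over $251,200 is $512; credit = $1,750 − $512 = $1,238.
Lost: $1,398 − $1,238 = $160.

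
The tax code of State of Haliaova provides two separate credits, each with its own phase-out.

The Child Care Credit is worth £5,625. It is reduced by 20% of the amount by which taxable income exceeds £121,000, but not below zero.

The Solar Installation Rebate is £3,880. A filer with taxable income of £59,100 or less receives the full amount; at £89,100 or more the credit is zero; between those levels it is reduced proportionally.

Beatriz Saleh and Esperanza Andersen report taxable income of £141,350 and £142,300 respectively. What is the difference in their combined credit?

Beatriz (£141,350): Child Care Credit: 20% of the £20,350 excess over £121,000 is £4,070; credit = £5,625 − £4,070 = £1,555. Solar Installation Rebate: £141,350 is at or above £89,100, so the credit is £0. total £1,555 + £0 = £1,555
Esperanza (£142,300): Child Care Credit: 20% of the £21,300 excess over £121,000 is £4,260; credit = £5,625 − £4,260 = £1,365. Solar Installation Rebate: £142,300 is at or above £89,100, so the credit is £0. total £1,365 + £0 = £1,365
Difference: |£1,555 − £1,365| = £190.

£190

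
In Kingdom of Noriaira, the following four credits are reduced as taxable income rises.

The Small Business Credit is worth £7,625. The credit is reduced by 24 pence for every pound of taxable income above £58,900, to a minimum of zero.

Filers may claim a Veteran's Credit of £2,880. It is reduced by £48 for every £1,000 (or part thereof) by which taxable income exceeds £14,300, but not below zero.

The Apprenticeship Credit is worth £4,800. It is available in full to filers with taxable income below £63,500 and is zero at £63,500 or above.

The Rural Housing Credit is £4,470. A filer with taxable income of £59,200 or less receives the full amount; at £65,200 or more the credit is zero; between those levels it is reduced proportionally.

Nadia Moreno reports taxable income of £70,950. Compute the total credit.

£4,877

Small Business Credit: 24% of the £12,050 excess over £58,900 is £2,892; credit = £7,625 − £2,892 = £4,733.
Veteran's Credit: income exceeds £14,300 by £56,650, which is 57 full-or-partial £1,000 increments; reduction = 57 × £48 = £2,736, leaving £144.
Apprenticeship Credit: £70,950 meets or exceeds the £63,500 cutoff, so the credit is £0.
Rural Housing Credit: £70,950 is at or above £65,200, so the credit is £0.
Total: £4,733 + £144 + £0 + £0 = £4,877.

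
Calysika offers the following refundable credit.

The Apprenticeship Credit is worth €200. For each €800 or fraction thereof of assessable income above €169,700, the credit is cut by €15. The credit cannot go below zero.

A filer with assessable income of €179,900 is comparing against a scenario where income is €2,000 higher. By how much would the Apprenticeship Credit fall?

At €179,900 — income exceeds €169,700 by €10,200, which is 13 full-or-partial €800 increments; reduction = 13 × €15 = €195, leaving €5.
At €181,900 — income exceeds €169,700 by €12,200 → 16 increments × €15 = €240 ≥ base, so the credit is €0.
Lost: €5 − €0 = €5.

€5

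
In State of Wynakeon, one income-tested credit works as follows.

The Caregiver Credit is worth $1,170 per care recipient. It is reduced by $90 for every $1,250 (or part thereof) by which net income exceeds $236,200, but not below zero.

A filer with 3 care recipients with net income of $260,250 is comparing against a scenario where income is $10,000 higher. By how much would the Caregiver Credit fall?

$720

At $260,250 — base = 3 × $1,170 = $3,510. income exceeds $236,200 by $24,050, which is 20 full-or-partial $1,250 increments; reduction = 20 × $90 = $1,800, leaving $1,710.
At $270,250 — base = 3 × $1,170 = $3,510. income exceeds $236,200 by $34,050, which is 28 full-or-partial $1,250 increments; reduction = 28 × $90 = $2,520, leaving $990.
Lost: $1,710 − $990 = $720.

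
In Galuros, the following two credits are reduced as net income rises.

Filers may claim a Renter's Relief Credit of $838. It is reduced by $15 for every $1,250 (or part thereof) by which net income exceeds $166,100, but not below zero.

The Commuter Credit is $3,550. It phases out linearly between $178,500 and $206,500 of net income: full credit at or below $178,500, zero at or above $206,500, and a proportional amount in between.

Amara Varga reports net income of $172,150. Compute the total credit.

Renter's Relief Credit: income exceeds $166,100 by $6,050, which is 5 full-or-partial $1,250 increments; reduction = 5 × $15 = $75, leaving $763.
Commuter Credit: $172,150 is at or below the $178,500 threshold, so the full $3,550 applies.
Total: $763 + $3,550 = $4,313.

$4,313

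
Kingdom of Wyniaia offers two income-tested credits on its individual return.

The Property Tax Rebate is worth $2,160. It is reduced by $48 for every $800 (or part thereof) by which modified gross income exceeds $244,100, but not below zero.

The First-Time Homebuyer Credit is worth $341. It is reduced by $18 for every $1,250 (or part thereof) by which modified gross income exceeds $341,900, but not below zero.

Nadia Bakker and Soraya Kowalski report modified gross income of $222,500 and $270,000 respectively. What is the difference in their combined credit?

$1,584

Nadia ($222,500): Property Tax Rebate: $222,500 is at or below the $244,100 threshold, so the full $2,160 applies. First-Time Homebuyer Credit: $222,500 is at or below the $341,900 threshold, so the full $341 applies. total $2,160 + $341 = $2,501
Soraya ($270,000): Property Tax Rebate: income exceeds $244,100 by $25,900, which is 33 full-or-partial $800 increments; reduction = 33 × $48 = $1,584, leaving $576. First-Time Homebuyer Credit: $270,000 is at or below the $341,900 threshold, so the full $341 applies. total $576 + $341 = $917
Difference: |$2,501 − $917| = $1,584.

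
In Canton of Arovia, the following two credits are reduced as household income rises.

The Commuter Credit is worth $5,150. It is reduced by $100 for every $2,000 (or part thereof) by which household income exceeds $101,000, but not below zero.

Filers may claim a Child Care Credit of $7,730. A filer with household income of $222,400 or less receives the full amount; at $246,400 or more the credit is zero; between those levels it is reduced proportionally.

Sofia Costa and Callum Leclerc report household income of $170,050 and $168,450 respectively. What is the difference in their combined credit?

$100

Sofia ($170,050): Commuter Credit: income exceeds $101,000 by $69,050, which is 35 full-or-partial $2,000 increments; reduction = 35 × $100 = $3,500, leaving $1,650. Child Care Credit: $170,050 is at or below the $222,400 threshold, so the full $7,730 applies. total $1,650 + $7,730 = $9,380
Callum ($168,450): Commuter Credit: income exceeds $101,000 by $67,450, which is 34 full-or-partial $2,000 increments; reduction = 34 × $100 = $3,400, leaving $1,750. Child Care Credit: $168,450 is at or below the $222,400 threshold, so the full $7,730 applies. total $1,750 + $7,730 = $9,480
Difference: |$9,380 − $9,480| = $100.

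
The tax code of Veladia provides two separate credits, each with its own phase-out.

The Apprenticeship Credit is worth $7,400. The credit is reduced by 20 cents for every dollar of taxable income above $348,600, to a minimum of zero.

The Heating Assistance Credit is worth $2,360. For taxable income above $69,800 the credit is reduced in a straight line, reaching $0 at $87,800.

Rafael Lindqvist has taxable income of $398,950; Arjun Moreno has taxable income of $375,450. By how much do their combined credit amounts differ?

Rafael ($398,950): Apprenticeship Credit: 20% of the $50,350 excess over $348,600 is $10,070 ≥ base, so the credit is $0. Heating Assistance Credit: $398,950 is at or above $87,800, so the credit is $0. total $0 + $0 = $0
Arjun ($375,450): Apprenticeship Credit: 20% of the $26,850 excess over $348,600 is $5,370; credit = $7,400 − $5,370 = $2,030. Heating Assistance Credit: $375,450 is at or above $87,800, so the credit is $0. total $2,030 + $0 = $2,030
Difference: |$0 − $2,030| = $2,030.

$2,030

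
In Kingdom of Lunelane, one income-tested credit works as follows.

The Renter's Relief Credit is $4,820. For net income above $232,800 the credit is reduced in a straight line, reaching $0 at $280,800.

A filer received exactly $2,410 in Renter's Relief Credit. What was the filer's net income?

$2,410 is 2,410/4,820 of the full $4,820, so 2,410/4,820 of the $48,000 range has been used: income = $232,800 + $48,000 × 2,410/4,820 = $256,800.

$256,800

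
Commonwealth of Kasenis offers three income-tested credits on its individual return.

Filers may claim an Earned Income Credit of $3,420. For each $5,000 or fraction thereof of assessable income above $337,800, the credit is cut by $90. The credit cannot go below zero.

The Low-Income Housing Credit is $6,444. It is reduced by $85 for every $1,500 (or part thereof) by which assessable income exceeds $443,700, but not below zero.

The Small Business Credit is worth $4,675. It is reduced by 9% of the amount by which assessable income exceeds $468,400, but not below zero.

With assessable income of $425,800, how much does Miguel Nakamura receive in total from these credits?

$12,919

Earned Income Credit: income exceeds $337,800 by $88,000, which is 18 full-or-partial $5,000 increments; reduction = 18 × $90 = $1,620, leaving $1,800.
Low-Income Housing Credit: $425,800 is at or below the $443,700 threshold, so the full $6,444 applies.
Small Business Credit: $425,800 is at or below the $468,400 threshold, so the full $4,675 applies.
Total: $1,800 + $6,444 + $4,675 = $12,919.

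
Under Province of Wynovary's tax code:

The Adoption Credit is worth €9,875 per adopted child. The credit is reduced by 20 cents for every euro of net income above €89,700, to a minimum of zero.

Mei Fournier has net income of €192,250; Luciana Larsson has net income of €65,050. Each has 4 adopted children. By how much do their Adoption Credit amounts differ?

€20,510

Mei (€192,250): Adoption Credit: base = 4 × €9,875 = €39,500. 20% of the €102,550 excess over €89,700 is €20,510; credit = €39,500 − €20,510 = €18,990.
Luciana (€65,050): Adoption Credit: base = 4 × €9,875 = €39,500. €65,050 is at or below the €89,700 threshold, so the full €39,500 applies.
Difference: |€18,990 − €39,500| = €20,510.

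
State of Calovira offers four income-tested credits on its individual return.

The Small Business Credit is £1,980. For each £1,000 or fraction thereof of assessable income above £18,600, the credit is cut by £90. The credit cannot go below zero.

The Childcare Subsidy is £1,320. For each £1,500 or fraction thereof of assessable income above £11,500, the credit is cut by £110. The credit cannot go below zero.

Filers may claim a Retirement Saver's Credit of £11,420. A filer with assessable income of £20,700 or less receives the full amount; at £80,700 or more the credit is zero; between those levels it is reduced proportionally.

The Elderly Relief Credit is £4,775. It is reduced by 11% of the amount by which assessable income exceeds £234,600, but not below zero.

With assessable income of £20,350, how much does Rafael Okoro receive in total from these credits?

£18,655

Small Business Credit: income exceeds £18,600 by £1,750, which is 2 full-or-partial £1,000 increments; reduction = 2 × £90 = £180, leaving £1,800.
Childcare Subsidy: income exceeds £11,500 by £8,850, which is 6 full-or-partial £1,500 increments; reduction = 6 × £110 = £660, leaving £660.
Retirement Saver's Credit: £20,350 is at or below the £20,700 threshold, so the full £11,420 applies.
Elderly Relief Credit: £20,350 is at or below the £234,600 threshold, so the full £4,775 applies.
Total: £1,800 + £660 + £11,420 + £4,775 = £18,655.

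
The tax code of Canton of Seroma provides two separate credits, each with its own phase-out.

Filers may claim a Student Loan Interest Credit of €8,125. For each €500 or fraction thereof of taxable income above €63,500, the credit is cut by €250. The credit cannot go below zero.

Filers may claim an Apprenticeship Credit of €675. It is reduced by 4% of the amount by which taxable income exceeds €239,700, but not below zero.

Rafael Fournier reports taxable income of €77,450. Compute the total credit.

€1,800

Student Loan Interest Credit: income exceeds €63,500 by €13,950, which is 28 full-or-partial €500 increments; reduction = 28 × €250 = €7,000, leaving €1,125.
Apprenticeship Credit: €77,450 is at or below the €239,700 threshold, so the full €675 applies.
Total: €1,125 + €675 = €1,800.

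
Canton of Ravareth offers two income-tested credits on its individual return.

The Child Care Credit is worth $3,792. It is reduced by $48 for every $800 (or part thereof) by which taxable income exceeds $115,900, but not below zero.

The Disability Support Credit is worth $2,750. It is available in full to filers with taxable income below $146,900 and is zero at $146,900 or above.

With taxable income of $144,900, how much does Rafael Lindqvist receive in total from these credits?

$4,766

Child Care Credit: income exceeds $115,900 by $29,000, which is 37 full-or-partial $800 increments; reduction = 37 × $48 = $1,776, leaving $2,016.
Disability Support Credit: $144,900 is below the $146,900 cutoff, so the full $2,750 applies.
Total: $2,016 + $2,750 = $4,766.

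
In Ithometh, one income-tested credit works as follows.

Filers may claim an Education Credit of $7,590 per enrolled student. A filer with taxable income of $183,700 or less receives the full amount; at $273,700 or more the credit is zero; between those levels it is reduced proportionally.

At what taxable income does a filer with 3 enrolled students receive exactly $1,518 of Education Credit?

Full credit = 3 × $7,590 = $22,770.
$1,518 is 1,518/22,770 of the full $22,770, so 21,252/22,770 of the $90,000 range has been used: income = $183,700 + $90,000 × 21,252/22,770 = $267,700.

$267,700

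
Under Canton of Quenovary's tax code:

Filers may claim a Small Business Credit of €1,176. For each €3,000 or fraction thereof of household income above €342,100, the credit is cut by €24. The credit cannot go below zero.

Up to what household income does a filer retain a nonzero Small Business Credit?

€486,100

After 48 increments the reduction is 48 × €24 = €1,152, leaving €24; one more increment wipes it out. Increment 48 ends at excess 48 × €3,000 = €144,000, so the highest qualifying income is €342,100 + €144,000 = €486,100.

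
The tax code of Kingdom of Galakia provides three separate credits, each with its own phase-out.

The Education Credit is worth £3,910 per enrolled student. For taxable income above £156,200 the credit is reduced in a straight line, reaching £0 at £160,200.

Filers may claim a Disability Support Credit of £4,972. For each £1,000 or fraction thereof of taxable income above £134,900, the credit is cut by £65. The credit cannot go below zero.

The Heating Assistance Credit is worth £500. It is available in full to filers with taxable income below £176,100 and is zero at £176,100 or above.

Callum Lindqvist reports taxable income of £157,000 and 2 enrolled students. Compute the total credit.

£10,233

Education Credit: base = 2 × £3,910 = £7,820. £157,000 is £800 into a £4,000 phase-out range, leaving 3,200/4,000 of the credit: £7,820 × 3,200/4,000 = £6,256.
Disability Support Credit: income exceeds £134,900 by £22,100, which is 23 full-or-partial £1,000 increments; reduction = 23 × £65 = £1,495, leaving £3,477.
Heating Assistance Credit: £157,000 is below the £176,100 cutoff, so the full £500 applies.
Total: £6,256 + £3,477 + £500 = £10,233.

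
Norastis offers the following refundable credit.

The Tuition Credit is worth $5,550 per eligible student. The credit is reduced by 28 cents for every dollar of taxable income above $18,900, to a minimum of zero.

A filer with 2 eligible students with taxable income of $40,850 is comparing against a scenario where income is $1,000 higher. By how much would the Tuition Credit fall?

At $40,850 — base = 2 × $5,550 = $11,100. 28% of the $21,950 excess over $18,900 is $6,146; credit = $11,100 − $6,146 = $4,954.
At $41,850 — base = 2 × $5,550 = $11,100. 28% of the $22,950 excess over $18,900 is $6,426; credit = $11,100 − $6,426 = $4,674.
Lost: $4,954 − $4,674 = $280.

$280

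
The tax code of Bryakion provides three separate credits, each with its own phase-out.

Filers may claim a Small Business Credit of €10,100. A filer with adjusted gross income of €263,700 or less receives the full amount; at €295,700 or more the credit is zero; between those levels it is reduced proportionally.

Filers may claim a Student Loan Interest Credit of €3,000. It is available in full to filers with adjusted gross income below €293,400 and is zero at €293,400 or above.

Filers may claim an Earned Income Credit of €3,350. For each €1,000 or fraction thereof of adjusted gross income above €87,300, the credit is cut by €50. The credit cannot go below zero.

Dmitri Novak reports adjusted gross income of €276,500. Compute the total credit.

€9,060

Small Business Credit: €276,500 is €12,800 into a €32,000 phase-out range, leaving 19,200/32,000 of the credit: €10,100 × 19,200/32,000 = €6,060.
Student Loan Interest Credit: €276,500 is below the €293,400 cutoff, so the full €3,000 applies.
Earned Income Credit: income exceeds €87,300 by €189,200 → 190 increments × €50 = €9,500 ≥ base, so the credit is €0.
Total: €6,060 + €3,000 + €0 = €9,060.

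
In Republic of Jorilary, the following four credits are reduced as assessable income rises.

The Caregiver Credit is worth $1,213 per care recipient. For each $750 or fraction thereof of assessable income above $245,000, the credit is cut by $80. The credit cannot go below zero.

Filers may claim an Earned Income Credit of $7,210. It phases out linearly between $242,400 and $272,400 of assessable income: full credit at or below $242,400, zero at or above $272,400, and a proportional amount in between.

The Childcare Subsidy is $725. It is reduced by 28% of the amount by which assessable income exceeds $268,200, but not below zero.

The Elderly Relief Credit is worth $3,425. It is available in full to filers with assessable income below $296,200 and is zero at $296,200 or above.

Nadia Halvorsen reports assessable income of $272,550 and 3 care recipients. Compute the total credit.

$4,104

Caregiver Credit: base = 3 × $1,213 = $3,639. income exceeds $245,000 by $27,550, which is 37 full-or-partial $750 increments; reduction = 37 × $80 = $2,960, leaving $679.
Earned Income Credit: $272,550 is at or above $272,400, so the credit is $0.
Childcare Subsidy: 28% of the $4,350 excess over $268,200 is $1,218 ≥ base, so the credit is $0.
Elderly Relief Credit: $272,550 is below the $296,200 cutoff, so the full $3,425 applies.
Total: $679 + $0 + $0 + $3,425 = $4,104.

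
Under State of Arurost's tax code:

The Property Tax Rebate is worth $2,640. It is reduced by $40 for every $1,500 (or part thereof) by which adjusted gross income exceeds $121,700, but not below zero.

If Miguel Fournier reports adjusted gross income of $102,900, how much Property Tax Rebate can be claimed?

Property Tax Rebate: $102,900 is at or below the $121,700 threshold, so the full $2,640 applies.

$2,640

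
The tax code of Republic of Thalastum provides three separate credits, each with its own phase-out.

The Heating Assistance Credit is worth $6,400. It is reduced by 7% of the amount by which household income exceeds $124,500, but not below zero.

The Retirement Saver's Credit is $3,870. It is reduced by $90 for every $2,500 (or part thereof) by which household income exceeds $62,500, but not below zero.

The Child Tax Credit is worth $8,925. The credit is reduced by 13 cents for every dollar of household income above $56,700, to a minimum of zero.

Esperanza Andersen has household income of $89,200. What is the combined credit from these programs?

$13,980

Heating Assistance Credit: $89,200 is at or below the $124,500 threshold, so the full $6,400 applies.
Retirement Saver's Credit: income exceeds $62,500 by $26,700, which is 11 full-or-partial $2,500 increments; reduction = 11 × $90 = $990, leaving $2,880.
Child Tax Credit: 13% of the $32,500 excess over $56,700 is $4,225; credit = $8,925 − $4,225 = $4,700.
Total: $6,400 + $2,880 + $4,700 = $13,980.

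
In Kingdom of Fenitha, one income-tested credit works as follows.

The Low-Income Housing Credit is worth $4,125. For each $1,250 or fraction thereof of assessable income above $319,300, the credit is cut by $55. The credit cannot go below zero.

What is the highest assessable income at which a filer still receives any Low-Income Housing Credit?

$411,800

After 74 increments the reduction is 74 × $55 = $4,070, leaving $55; one more increment wipes it out. Increment 74 ends at excess 74 × $1,250 = $92,500, so the highest qualifying income is $319,300 + $92,500 = $411,800.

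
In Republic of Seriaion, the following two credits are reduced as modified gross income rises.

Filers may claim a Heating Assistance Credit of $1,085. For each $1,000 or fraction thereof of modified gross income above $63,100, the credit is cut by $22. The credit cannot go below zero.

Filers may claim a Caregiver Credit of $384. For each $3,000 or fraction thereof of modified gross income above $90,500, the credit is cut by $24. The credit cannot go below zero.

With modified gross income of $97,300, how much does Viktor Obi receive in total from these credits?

Heating Assistance Credit: income exceeds $63,100 by $34,200, which is 35 full-or-partial $1,000 increments; reduction = 35 × $22 = $770, leaving $315.
Caregiver Credit: income exceeds $90,500 by $6,800, which is 3 full-or-partial $3,000 increments; reduction = 3 × $24 = $72, leaving $312.
Total: $315 + $312 = $627.

$627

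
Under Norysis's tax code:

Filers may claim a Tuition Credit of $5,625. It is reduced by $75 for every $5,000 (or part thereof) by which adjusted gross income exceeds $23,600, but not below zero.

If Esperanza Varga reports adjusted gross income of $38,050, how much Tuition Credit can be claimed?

$5,400

Tuition Credit: income exceeds $23,600 by $14,450, which is 3 full-or-partial $5,000 increments; reduction = 3 × $75 = $225, leaving $5,400.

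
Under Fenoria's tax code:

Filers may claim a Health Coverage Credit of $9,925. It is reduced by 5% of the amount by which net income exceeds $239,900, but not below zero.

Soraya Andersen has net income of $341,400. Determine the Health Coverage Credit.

Health Coverage Credit: 5% of the $101,500 excess over $239,900 is $5,075; credit = $9,925 − $5,075 = $4,850.

$4,850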